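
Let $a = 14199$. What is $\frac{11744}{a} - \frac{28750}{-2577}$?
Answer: $\frac{146161846}{12196941} \approx 11.983$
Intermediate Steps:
$\frac{11744}{a} - \frac{28750}{-2577} = \frac{11744}{14199} - \frac{28750}{-2577} = 11744 \cdot \frac{1}{14199} - - \frac{28750}{2577} = \frac{11744}{14199} + \frac{28750}{2577} = \frac{146161846}{12196941}$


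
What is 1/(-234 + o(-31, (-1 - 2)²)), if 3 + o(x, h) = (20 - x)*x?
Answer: -1/1818 ≈ -0.00055005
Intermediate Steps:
o(x, h) = -3 + x*(20 - x) (o(x, h) = -3 + (20 - x)*x = -3 + x*(20 - x))
1/(-234 + o(-31, (-1 - 2)²)) = 1/(-234 + (-3 - 1*(-31)² + 20*(-31))) = 1/(-234 + (-3 - 1*961 - 620)) = 1/(-234 + (-3 - 961 - 620)) = 1/(-234 - 1584) = 1/(-1818) = -1/1818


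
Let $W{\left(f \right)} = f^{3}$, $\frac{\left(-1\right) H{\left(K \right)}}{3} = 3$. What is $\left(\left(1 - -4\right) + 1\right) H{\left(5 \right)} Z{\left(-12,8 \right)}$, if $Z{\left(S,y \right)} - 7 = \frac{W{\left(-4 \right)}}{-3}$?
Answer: $-1530$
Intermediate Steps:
$H{\left(K \right)} = -9$ ($H{\left(K \right)} = \left(-3\right) 3 = -9$)
$Z{\left(S,y \right)} = \frac{85}{3}$ ($Z{\left(S,y \right)} = 7 + \frac{\left(-4\right)^{3}}{-3} = 7 - - \frac{64}{3} = 7 + \frac{64}{3} = \frac{85}{3}$)
$\left(\left(1 - -4\right) + 1\right) H{\left(5 \right)} Z{\left(-12,8 \right)} = \left(\left(1 - -4\right) + 1\right) \left(-9\right) \frac{85}{3} = \left(\left(1 + 4\right) + 1\right) \left(-9\right) \frac{85}{3} = \left(5 + 1\right) \left(-9\right) \frac{85}{3} = 6 \left(-9\right) \frac{85}{3} = \left(-54\right) \frac{85}{3} = -1530$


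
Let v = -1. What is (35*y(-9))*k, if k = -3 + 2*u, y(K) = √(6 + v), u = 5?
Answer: 245*√5 ≈ 547.84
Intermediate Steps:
y(K) = √5 (y(K) = √(6 - 1) = √5)
k = 7 (k = -3 + 2*5 = -3 + 10 = 7)
(35*y(-9))*k = (35*√5)*7 = 245*√5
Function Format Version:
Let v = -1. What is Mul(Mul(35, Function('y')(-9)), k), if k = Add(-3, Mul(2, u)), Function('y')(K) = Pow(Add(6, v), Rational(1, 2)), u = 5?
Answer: Mul(245, Pow(5, Rational(1, 2))) ≈ 547.84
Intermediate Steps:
Function('y')(K) = Pow(5, Rational(1, 2)) (Function('y')(K) = Pow(Add(6, -1), Rational(1, 2)) = Pow(5, Rational(1, 2)))
k = 7 (k = Add(-3, Mul(2, 5)) = Add(-3, 10) = 7)
Mul(Mul(35, Function('y')(-9)), k) = Mul(Mul(35, Pow(5, Rational(1, 2))), 7) = Mul(245, Pow(5, Rational(1, 2)))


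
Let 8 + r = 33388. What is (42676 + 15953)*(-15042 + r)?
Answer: 1075138602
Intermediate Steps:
r = 33380 (r = -8 + 33388 = 33380)
(42676 + 15953)*(-15042 + r) = (42676 + 15953)*(-15042 + 33380) = 58629*18338 = 1075138602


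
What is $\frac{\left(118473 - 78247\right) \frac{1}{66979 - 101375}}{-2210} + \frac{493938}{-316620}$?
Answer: $- \frac{104261221511}{66855333220} \approx -1.5595$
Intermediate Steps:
$\frac{\left(118473 - 78247\right) \frac{1}{66979 - 101375}}{-2210} + \frac{493938}{-316620} = \frac{40226}{-34396} \left(- \frac{1}{2210}\right) + 493938 \left(- \frac{1}{316620}\right) = 40226 \left(- \frac{1}{34396}\right) \left(- \frac{1}{2210}\right) - \frac{27441}{17590} = \left(- \frac{20113}{17198}\right) \left(- \frac{1}{2210}\right) - \frac{27441}{17590} = \frac{20113}{38007580} - \frac{27441}{17590} = - \frac{104261221511}{66855333220}$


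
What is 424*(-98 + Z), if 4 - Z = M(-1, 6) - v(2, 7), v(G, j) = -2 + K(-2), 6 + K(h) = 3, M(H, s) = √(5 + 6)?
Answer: -41976 - 424*√11 ≈ -43382.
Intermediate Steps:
M(H, s) = √11
K(h) = -3 (K(h) = -6 + 3 = -3)
v(G, j) = -5 (v(G, j) = -2 - 3 = -5)
Z = -1 - √11 (Z = 4 - (√11 - 1*(-5)) = 4 - (√11 + 5) = 4 - (5 + √11) = 4 + (-5 - √11) = -1 - √11 ≈ -4.3166)
424*(-98 + Z) = 424*(-98 + (-1 - √11)) = 424*(-99 - √11) = -41976 - 424*√11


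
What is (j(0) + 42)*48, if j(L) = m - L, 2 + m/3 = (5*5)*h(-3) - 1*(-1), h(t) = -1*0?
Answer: 1872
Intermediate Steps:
h(t) = 0
m = -3 (m = -6 + 3*((5*5)*0 - 1*(-1)) = -6 + 3*(25*0 + 1) = -6 + 3*(0 + 1) = -6 + 3*1 = -6 + 3 = -3)
j(L) = -3 - L
(j(0) + 42)*48 = ((-3 - 1*0) + 42)*48 = ((-3 + 0) + 42)*48 = (-3 + 42)*48 = 39*48 = 1872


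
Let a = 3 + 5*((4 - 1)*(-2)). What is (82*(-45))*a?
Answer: 99630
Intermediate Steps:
a = -27 (a = 3 + 5*(3*(-2)) = 3 + 5*(-6) = 3 - 30 = -27)
(82*(-45))*a = (82*(-45))*(-27) = -3690*(-27) = 99630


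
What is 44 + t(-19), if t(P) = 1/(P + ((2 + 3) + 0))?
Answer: 615/14 ≈ 43.929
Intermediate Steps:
t(P) = 1/(5 + P) (t(P) = 1/(P + (5 + 0)) = 1/(P + 5) = 1/(5 + P))
44 + t(-19) = 44 + 1/(5 - 19) = 44 + 1/(-14) = 44 - 1/14 = 615/14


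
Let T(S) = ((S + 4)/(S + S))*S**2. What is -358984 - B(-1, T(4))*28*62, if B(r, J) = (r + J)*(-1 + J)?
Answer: -749584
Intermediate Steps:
T(S) = S*(4 + S)/2 (T(S) = ((4 + S)/((2*S)))*S**2 = ((4 + S)*(1/(2*S)))*S**2 = ((4 + S)/(2*S))*S**2 = S*(4 + S)/2)
B(r, J) = (-1 + J)*(J + r) (B(r, J) = (J + r)*(-1 + J) = (-1 + J)*(J + r))
-358984 - B(-1, T(4))*28*62 = -358984 - (((1/2)*4*(4 + 4))**2 - 4*(4 + 4)/2 - 1*(-1) + ((1/2)*4*(4 + 4))*(-1))*28*62 = -358984 - (((1/2)*4*8)**2 - 4*8/2 + 1 + ((1/2)*4*8)*(-1))*28*62 = -358984 - (16**2 - 1*16 + 1 + 16*(-1))*28*62 = -358984 - (256 - 16 + 1 - 16)*28*62 = -358984 - 225*28*62 = -358984 - 6300*62 = -358984 - 1*390600 = -358984 - 390600 = -749584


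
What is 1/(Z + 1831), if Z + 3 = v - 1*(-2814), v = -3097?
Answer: 1/1545 ≈ 0.00064725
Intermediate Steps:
Z = -286 (Z = -3 + (-3097 - 1*(-2814)) = -3 + (-3097 + 2814) = -3 - 283 = -286)
1/(Z + 1831) = 1/(-286 + 1831) = 1/1545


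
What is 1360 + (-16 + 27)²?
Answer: 1481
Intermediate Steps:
1360 + (-16 + 27)² = 1360 + 11² = 1360 + 121 = 1481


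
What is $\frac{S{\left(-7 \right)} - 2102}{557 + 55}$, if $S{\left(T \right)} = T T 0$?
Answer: $- \frac{1051}{306} \approx -3.4346$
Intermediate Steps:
$S{\left(T \right)} = 0$ ($S{\left(T \right)} = T^{2} \cdot 0 = 0$)
$\frac{S{\left(-7 \right)} - 2102}{557 + 55} = \frac{0 - 2102}{557 + 55} = - \frac{2102}{612} = \left(-2102\right) \frac{1}{612} = - \frac{1051}{306}$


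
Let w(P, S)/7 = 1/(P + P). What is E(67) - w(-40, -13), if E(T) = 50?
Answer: 4007/80 ≈ 50.088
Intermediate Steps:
w(P, S) = 7/(2*P) (w(P, S) = 7/(P + P) = 7/((2*P)) = 7*(1/(2*P)) = 7/(2*P))
E(67) - w(-40, -13) = 50 - 7/(2*(-40)) = 50 - 7*(-1)/(2*40) = 50 - 1*(-7/80) = 50 + 7/80 = 4007/80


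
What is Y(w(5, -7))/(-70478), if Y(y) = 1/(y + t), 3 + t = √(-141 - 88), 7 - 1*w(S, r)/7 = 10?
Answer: 12/28367395 + I*√229/56734790 ≈ 4.2302e-7 + 2.6673e-7*I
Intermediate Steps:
w(S, r) = -21 (w(S, r) = 49 - 7*10 = 49 - 70 = -21)
t = -3 + I*√229 (t = -3 + √(-141 - 88) = -3 + √(-229) = -3 + I*√229 ≈ -3.0 + 15.133*I)
Y(y) = 1/(-3 + y + I*√229) (Y(y) = 1/(y + (-3 + I*√229)) = 1/(-3 + y + I*√229))
Y(w(5, -7))/(-70478) = 1/(-3 - 21 + I*√229*(-70478)) = -1/70478/(-24 + I*√229) = -1/(70478*(-24 + I*√229))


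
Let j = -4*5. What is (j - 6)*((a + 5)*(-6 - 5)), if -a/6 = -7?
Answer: 13442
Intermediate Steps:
a = 42 (a = -6*(-7) = 42)
j = -20
(j - 6)*((a + 5)*(-6 - 5)) = (-20 - 6)*((42 + 5)*(-6 - 5)) = -1222*(-11) = -26*(-517) = 13442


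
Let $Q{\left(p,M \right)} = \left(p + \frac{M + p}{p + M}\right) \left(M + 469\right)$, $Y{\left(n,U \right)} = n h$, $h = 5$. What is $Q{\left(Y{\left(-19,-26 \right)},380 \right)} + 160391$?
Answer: $80585$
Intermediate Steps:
$Y{\left(n,U \right)} = 5 n$ ($Y{\left(n,U \right)} = n 5 = 5 n$)
$Q{\left(p,M \right)} = \left(1 + p\right) \left(469 + M\right)$ ($Q{\left(p,M \right)} = \left(p + \frac{M + p}{M + p}\right) \left(469 + M\right) = \left(p + 1\right) \left(469 + M\right) = \left(1 + p\right) \left(469 + M\right)$)
$Q{\left(Y{\left(-19,-26 \right)},380 \right)} + 160391 = \left(469 + 380 + 469 \cdot 5 \left(-19\right) + 380 \cdot 5 \left(-19\right)\right) + 160391 = \left(469 + 380 + 469 \left(-95\right) + 380 \left(-95\right)\right) + 160391 = \left(469 + 380 - 44555 - 36100\right) + 160391 = -79806 + 160391 = 80585$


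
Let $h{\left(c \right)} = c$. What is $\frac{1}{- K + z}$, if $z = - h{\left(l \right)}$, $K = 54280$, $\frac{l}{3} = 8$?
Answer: $- \frac{1}{54304} \approx -1.8415 \cdot 10^{-5}$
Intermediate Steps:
$l = 24$ ($l = 3 \cdot 8 = 24$)
$z = -24$ ($z = \left(-1\right) 24 = -24$)
$\frac{1}{- K + z} = \frac{1}{\left(-1\right) 54280 - 24} = \frac{1}{-54280 - 24} = \frac{1}{-54304} = - \frac{1}{54304}$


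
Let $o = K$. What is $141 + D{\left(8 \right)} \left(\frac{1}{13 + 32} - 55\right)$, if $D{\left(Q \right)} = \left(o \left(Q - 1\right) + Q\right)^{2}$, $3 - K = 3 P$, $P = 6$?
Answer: $- \frac{23271521}{45} \approx -5.1715 \cdot 10^{5}$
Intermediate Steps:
$K = -15$ ($K = 3 - 3 \cdot 6 = 3 - 18 = -15$)
$o = -15$
$D{\left(Q \right)} = \left(15 - 14 Q\right)^{2}$ ($D{\left(Q \right)} = \left(- 15 \left(Q - 1\right) + Q\right)^{2} = \left(- 15 \left(-1 + Q\right) + Q\right)^{2} = \left(\left(15 - 15 Q\right) + Q\right)^{2} = \left(15 - 14 Q\right)^{2}$)
$141 + D{\left(8 \right)} \left(\frac{1}{13 + 32} - 55\right) = 141 + \left(-15 + 14 \cdot 8\right)^{2} \left(\frac{1}{13 + 32} - 55\right) = 141 + \left(-15 + 112\right)^{2} \left(\frac{1}{45} - 55\right) = 141 + 97^{2} \left(\frac{1}{45} - 55\right) = 141 + 9409 \left(- \frac{2474}{45}\right) = 141 - \frac{23277866}{45} = - \frac{23271521}{45}$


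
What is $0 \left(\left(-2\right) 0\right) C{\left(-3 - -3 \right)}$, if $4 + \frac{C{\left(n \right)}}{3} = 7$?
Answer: $0$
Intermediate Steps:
$C{\left(n \right)} = 9$ ($C{\left(n \right)} = -12 + 3 \cdot 7 = -12 + 21 = 9$)
$0 \left(\left(-2\right) 0\right) C{\left(-3 - -3 \right)} = 0 \left(\left(-2\right) 0\right) 9 = 0 \cdot 0 \cdot 9 = 0 \cdot 9 = 0$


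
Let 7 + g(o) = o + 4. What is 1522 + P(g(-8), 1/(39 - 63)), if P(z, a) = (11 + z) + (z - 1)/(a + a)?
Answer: 1666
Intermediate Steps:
g(o) = -3 + o (g(o) = -7 + (o + 4) = -7 + (4 + o) = -3 + o)
P(z, a) = 11 + z + (-1 + z)/(2*a) (P(z, a) = (11 + z) + (-1 + z)/((2*a)) = (11 + z) + (-1 + z)*(1/(2*a)) = (11 + z) + (-1 + z)/(2*a) = 11 + z + (-1 + z)/(2*a))
1522 + P(g(-8), 1/(39 - 63)) = 1522 + (-1 + (-3 - 8) + 2*(11 + (-3 - 8))/(39 - 63))/(2*(1/(39 - 63))) = 1522 + (-1 - 11 + 2*(11 - 11)/(-24))/(2*(1/(-24))) = 1522 + (-1 - 11 + 2*(-1/24)*0)/(2*(-1/24)) = 1522 + (½)*(-24)*(-1 - 11 + 0) = 1522 + (½)*(-24)*(-12) = 1522 + 144 = 1666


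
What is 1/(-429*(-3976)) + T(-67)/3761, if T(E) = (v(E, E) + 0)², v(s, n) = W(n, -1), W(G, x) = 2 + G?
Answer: 7206603161/6415152744 ≈ 1.1234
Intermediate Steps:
v(s, n) = 2 + n
T(E) = (2 + E)² (T(E) = ((2 + E) + 0)² = (2 + E)²)
1/(-429*(-3976)) + T(-67)/3761 = 1/(-429*(-3976)) + (2 - 67)²/3761 = -1/429*(-1/3976) + (-65)²*(1/3761) = 1/1705704 + 4225*(1/3761) = 1/1705704 + 4225/3761 = 7206603161/6415152744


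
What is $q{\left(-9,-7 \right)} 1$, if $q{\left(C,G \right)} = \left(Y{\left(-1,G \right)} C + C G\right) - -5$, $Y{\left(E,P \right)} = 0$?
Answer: $68$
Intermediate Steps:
$q{\left(C,G \right)} = 5 + C G$ ($q{\left(C,G \right)} = \left(0 C + C G\right) - -5 = \left(0 + C G\right) + 5 = C G + 5 = 5 + C G$)
$q{\left(-9,-7 \right)} 1 = \left(5 - -63\right) 1 = \left(5 + 63\right) 1 = 68 \cdot 1 = 68$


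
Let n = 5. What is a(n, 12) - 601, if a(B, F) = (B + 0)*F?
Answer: -541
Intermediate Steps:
a(B, F) = B*F
a(n, 12) - 601 = 5*12 - 601 = 60 - 601 = -541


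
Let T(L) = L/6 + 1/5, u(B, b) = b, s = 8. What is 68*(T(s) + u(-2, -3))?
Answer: -1496/15 ≈ -99.733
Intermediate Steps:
T(L) = ⅕ + L/6 (T(L) = L*(⅙) + 1*(⅕) = L/6 + ⅕ = ⅕ + L/6)
68*(T(s) + u(-2, -3)) = 68*((⅕ + (⅙)*8) - 3) = 68*((⅕ + 4/3) - 3) = 68*(23/15 - 3) = 68*(-22/15) = -1496/15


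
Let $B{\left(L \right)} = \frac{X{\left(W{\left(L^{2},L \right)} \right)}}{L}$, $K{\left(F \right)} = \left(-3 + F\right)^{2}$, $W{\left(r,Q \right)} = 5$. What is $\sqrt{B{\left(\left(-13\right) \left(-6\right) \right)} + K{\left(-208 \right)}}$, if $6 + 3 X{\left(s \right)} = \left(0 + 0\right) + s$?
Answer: $\frac{\sqrt{270865738}}{78} \approx 211.0$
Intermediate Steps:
$X{\left(s \right)} = -2 + \frac{s}{3}$ ($X{\left(s \right)} = -2 + \frac{\left(0 + 0\right) + s}{3} = -2 + \frac{0 + s}{3} = -2 + \frac{s}{3}$)
$B{\left(L \right)} = - \frac{1}{3 L}$ ($B{\left(L \right)} = \frac{-2 + \frac{1}{3} \cdot 5}{L} = \frac{-2 + \frac{5}{3}}{L} = - \frac{1}{3 L}$)
$\sqrt{B{\left(\left(-13\right) \left(-6\right) \right)} + K{\left(-208 \right)}} = \sqrt{- \frac{1}{3 \left(\left(-13\right) \left(-6\right)\right)} + \left(-3 - 208\right)^{2}} = \sqrt{- \frac{1}{3 \cdot 78} + \left(-211\right)^{2}} = \sqrt{\left(- \frac{1}{3}\right) \frac{1}{78} + 44521} = \sqrt{- \frac{1}{234} + 44521} = \sqrt{\frac{10417913}{234}} = \frac{\sqrt{270865738}}{78}$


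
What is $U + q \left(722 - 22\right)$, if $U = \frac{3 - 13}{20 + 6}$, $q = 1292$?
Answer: $\frac{11757195}{13} \approx 9.044 \cdot 10^{5}$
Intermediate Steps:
$U = - \frac{5}{13}$ ($U = - \frac{10}{26} = \left(-10\right) \frac{1}{26} = - \frac{5}{13} \approx -0.38462$)
$U + q \left(722 - 22\right) = - \frac{5}{13} + 1292 \left(722 - 22\right) = - \frac{5}{13} + 1292 \cdot 700 = - \frac{5}{13} + 904400 = \frac{11757195}{13}$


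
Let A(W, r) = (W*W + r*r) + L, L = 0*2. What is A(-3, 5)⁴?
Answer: 1336336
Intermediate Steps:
L = 0
A(W, r) = W² + r² (A(W, r) = (W*W + r*r) + 0 = (W² + r²) + 0 = W² + r²)
A(-3, 5)⁴ = ((-3)² + 5²)⁴ = (9 + 25)⁴ = 34⁴ = 1336336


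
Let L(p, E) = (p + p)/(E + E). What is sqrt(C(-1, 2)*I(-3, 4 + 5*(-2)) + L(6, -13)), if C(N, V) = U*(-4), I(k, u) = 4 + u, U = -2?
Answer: I*sqrt(2782)/13 ≈ 4.0573*I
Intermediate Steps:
C(N, V) = 8 (C(N, V) = -2*(-4) = 8)
L(p, E) = p/E (L(p, E) = (2*p)/((2*E)) = (2*p)*(1/(2*E)) = p/E)
sqrt(C(-1, 2)*I(-3, 4 + 5*(-2)) + L(6, -13)) = sqrt(8*(4 + (4 + 5*(-2))) + 6/(-13)) = sqrt(8*(4 + (4 - 10)) + 6*(-1/13)) = sqrt(8*(4 - 6) - 6/13) = sqrt(8*(-2) - 6/13) = sqrt(-16 - 6/13) = sqrt(-214/13) = I*sqrt(2782)/13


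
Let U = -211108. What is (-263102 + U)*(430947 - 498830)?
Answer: 32190797430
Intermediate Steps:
(-263102 + U)*(430947 - 498830) = (-263102 - 211108)*(430947 - 498830) = -474210*(-67883) = 32190797430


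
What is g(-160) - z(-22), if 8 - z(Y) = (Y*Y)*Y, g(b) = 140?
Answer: -10516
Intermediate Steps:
z(Y) = 8 - Y**3 (z(Y) = 8 - Y*Y*Y = 8 - Y**2*Y = 8 - Y**3)
g(-160) - z(-22) = 140 - (8 - 1*(-22)**3) = 140 - (8 - 1*(-10648)) = 140 - (8 + 10648) = 140 - 1*10656 = 140 - 10656 = -10516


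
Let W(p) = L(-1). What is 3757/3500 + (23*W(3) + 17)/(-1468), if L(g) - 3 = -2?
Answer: 1343819/1284500 ≈ 1.0462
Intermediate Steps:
L(g) = 1 (L(g) = 3 - 2 = 1)
W(p) = 1
3757/3500 + (23*W(3) + 17)/(-1468) = 3757/3500 + (23*1 + 17)/(-1468) = 3757*(1/3500) + (23 + 17)*(-1/1468) = 3757/3500 + 40*(-1/1468) = 3757/3500 - 10/367 = 1343819/1284500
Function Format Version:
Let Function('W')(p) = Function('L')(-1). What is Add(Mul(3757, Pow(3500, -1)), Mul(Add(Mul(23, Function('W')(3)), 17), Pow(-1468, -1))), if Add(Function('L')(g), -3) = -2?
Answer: Rational(1343819, 1284500) ≈ 1.0462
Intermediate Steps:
Function('L')(g) = 1 (Function('L')(g) = Add(3, -2) = 1)
Function('W')(p) = 1
Add(Mul(3757, Pow(3500, -1)), Mul(Add(Mul(23, Function('W')(3)), 17), Pow(-1468, -1))) = Add(Mul(3757, Pow(3500, -1)), Mul(Add(Mul(23, 1), 17), Pow(-1468, -1))) = Add(Mul(3757, Rational(1, 3500)), Mul(Add(23, 17), Rational(-1, 1468))) = Add(Rational(3757, 3500), Mul(40, Rational(-1, 1468))) = Add(Rational(3757, 3500), Rational(-10, 367)) = Rational(1343819, 1284500)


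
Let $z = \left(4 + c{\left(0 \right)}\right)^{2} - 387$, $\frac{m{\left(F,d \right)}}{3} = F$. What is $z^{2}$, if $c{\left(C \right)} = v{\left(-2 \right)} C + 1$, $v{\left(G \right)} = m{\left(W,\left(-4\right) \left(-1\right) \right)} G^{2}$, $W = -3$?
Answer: $131044$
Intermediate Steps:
$m{\left(F,d \right)} = 3 F$
$v{\left(G \right)} = - 9 G^{2}$ ($v{\left(G \right)} = 3 \left(-3\right) G^{2} = - 9 G^{2}$)
$c{\left(C \right)} = 1 - 36 C$ ($c{\left(C \right)} = - 9 \left(-2\right)^{2} C + 1 = \left(-9\right) 4 C + 1 = - 36 C + 1 = 1 - 36 C$)
$z = -362$ ($z = \left(4 + \left(1 - 0\right)\right)^{2} - 387 = \left(4 + \left(1 + 0\right)\right)^{2} - 387 = \left(4 + 1\right)^{2} - 387 = 5^{2} - 387 = 25 - 387 = -362$)
$z^{2} = \left(-362\right)^{2} = 131044$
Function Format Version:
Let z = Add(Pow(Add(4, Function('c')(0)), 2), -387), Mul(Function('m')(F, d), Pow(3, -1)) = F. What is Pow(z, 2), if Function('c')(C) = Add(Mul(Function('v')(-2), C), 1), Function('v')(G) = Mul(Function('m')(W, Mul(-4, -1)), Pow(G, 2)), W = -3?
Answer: 131044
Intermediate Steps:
Function('m')(F, d) = Mul(3, F)
Function('v')(G) = Mul(-9, Pow(G, 2)) (Function('v')(G) = Mul(Mul(3, -3), Pow(G, 2)) = Mul(-9, Pow(G, 2)))
Function('c')(C) = Add(1, Mul(-36, C)) (Function('c')(C) = Add(Mul(Mul(-9, Pow(-2, 2)), C), 1) = Add(Mul(Mul(-9, 4), C), 1) = Add(Mul(-36, C), 1) = Add(1, Mul(-36, C)))
z = -362 (z = Add(Pow(Add(4, Add(1, Mul(-36, 0))), 2), -387) = Add(Pow(Add(4, Add(1, 0)), 2), -387) = Add(Pow(Add(4, 1), 2), -387) = Add(Pow(5, 2), -387) = Add(25, -387) = -362)
Pow(z, 2) = Pow(-362, 2) = 131044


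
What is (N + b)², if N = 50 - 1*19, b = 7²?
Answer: 6400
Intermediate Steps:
b = 49
N = 31 (N = 50 - 19 = 31)
(N + b)² = (31 + 49)² = 80² = 6400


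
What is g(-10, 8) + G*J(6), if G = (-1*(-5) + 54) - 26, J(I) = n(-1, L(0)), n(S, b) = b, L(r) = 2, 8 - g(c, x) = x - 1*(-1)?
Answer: 65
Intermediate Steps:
g(c, x) = 7 - x (g(c, x) = 8 - (x - 1*(-1)) = 8 - (x + 1) = 8 - (1 + x) = 8 + (-1 - x) = 7 - x)
J(I) = 2
G = 33 (G = (5 + 54) - 26 = 59 - 26 = 33)
g(-10, 8) + G*J(6) = (7 - 1*8) + 33*2 = (7 - 8) + 66 = -1 + 66 = 65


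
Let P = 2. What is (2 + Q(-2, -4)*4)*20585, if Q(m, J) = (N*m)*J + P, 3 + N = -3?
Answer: -3746470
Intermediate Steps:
N = -6 (N = -3 - 3 = -6)
Q(m, J) = 2 - 6*J*m (Q(m, J) = (-6*m)*J + 2 = -6*J*m + 2 = 2 - 6*J*m)
(2 + Q(-2, -4)*4)*20585 = (2 + (2 - 6*(-4)*(-2))*4)*20585 = (2 + (2 - 48)*4)*20585 = (2 - 46*4)*20585 = (2 - 184)*20585 = -182*20585 = -3746470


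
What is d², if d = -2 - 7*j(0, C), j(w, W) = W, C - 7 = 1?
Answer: 3364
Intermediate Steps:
C = 8 (C = 7 + 1 = 8)
d = -58 (d = -2 - 7*8 = -2 - 56 = -58)
d² = (-58)² = 3364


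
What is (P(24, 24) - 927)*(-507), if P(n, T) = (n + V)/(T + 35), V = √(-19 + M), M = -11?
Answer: 27717183/59 - 507*I*√30/59 ≈ 4.6978e+5 - 47.067*I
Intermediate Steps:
V = I*√30 (V = √(-19 - 11) = √(-30) = I*√30 ≈ 5.4772*I)
P(n, T) = (n + I*√30)/(35 + T) (P(n, T) = (n + I*√30)/(T + 35) = (n + I*√30)/(35 + T))
(P(24, 24) - 927)*(-507) = ((24 + I*√30)/(35 + 24) - 927)*(-507) = ((24 + I*√30)/59 - 927)*(-507) = ((24/59 + I*√30/59) - 927)*(-507) = (-54669/59 + I*√30/59)*(-507) = 27717183/59 - 507*I*√30/59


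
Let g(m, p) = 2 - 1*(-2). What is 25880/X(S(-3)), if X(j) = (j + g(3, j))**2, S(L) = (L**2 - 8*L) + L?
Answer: 6470/289 ≈ 22.388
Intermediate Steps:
g(m, p) = 4 (g(m, p) = 2 + 2 = 4)
S(L) = L**2 - 7*L
X(j) = (4 + j)**2 (X(j) = (j + 4)**2 = (4 + j)**2)
25880/X(S(-3)) = 25880/((4 - 3*(-7 - 3))**2) = 25880/((4 - 3*(-10))**2) = 25880/((4 + 30)**2) = 25880/(34**2) = 25880/1156 = 25880*(1/1156) = 6470/289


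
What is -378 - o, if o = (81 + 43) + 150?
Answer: -652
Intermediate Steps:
o = 274 (o = 124 + 150 = 274)
-378 - o = -378 - 1*274 = -378 - 274 = -652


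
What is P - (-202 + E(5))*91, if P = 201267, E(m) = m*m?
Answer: 217374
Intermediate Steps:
E(m) = m²
P - (-202 + E(5))*91 = 201267 - (-202 + 5²)*91 = 201267 - (-202 + 25)*91 = 201267 - (-177)*91 = 201267 - 1*(-16107) = 201267 + 16107 = 217374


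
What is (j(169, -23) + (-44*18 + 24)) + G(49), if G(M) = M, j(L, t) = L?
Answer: -550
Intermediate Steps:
(j(169, -23) + (-44*18 + 24)) + G(49) = (169 + (-44*18 + 24)) + 49 = (169 + (-792 + 24)) + 49 = (169 - 768) + 49 = -599 + 49 = -550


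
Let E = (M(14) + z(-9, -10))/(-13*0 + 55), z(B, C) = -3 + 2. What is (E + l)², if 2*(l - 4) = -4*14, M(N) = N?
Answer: 1708249/3025 ≈ 564.71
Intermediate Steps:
z(B, C) = -1
E = 13/55 (E = (14 - 1)/(-13*0 + 55) = 13/(0 + 55) = 13/55 ≈ 0.23636)
l = -24 (l = 4 + (-4*14)/2 = 4 + (½)*(-56) = 4 - 28 = -24)
(E + l)² = (13/55 - 24)² = (-1307/55)² = 1708249/3025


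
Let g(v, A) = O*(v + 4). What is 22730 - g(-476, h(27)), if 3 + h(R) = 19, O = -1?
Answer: 22258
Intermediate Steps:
h(R) = 16 (h(R) = -3 + 19 = 16)
g(v, A) = -4 - v (g(v, A) = -(v + 4) = -(4 + v) = -4 - v)
22730 - g(-476, h(27)) = 22730 - (-4 - 1*(-476)) = 22730 - (-4 + 476) = 22730 - 1*472 = 22730 - 472 = 22258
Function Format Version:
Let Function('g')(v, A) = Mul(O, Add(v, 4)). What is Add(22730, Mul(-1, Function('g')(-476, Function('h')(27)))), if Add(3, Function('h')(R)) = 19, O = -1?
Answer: 22258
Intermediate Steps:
Function('h')(R) = 16 (Function('h')(R) = Add(-3, 19) = 16)
Function('g')(v, A) = Add(-4, Mul(-1, v)) (Function('g')(v, A) = Mul(-1, Add(v, 4)) = Mul(-1, Add(4, v)) = Add(-4, Mul(-1, v)))
Add(22730, Mul(-1, Function('g')(-476, Function('h')(27)))) = Add(22730, Mul(-1, Add(-4, Mul(-1, -476)))) = Add(22730, Mul(-1, Add(-4, 476))) = Add(22730, Mul(-1, 472)) = Add(22730, -472) = 22258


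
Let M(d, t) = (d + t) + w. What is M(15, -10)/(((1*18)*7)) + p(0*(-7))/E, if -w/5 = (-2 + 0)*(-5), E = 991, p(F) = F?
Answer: -5/14 ≈ -0.35714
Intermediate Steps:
w = -50 (w = -5*(-2 + 0)*(-5) = -(-10)*(-5) = -5*10 = -50)
M(d, t) = -50 + d + t (M(d, t) = (d + t) - 50 = -50 + d + t)
M(15, -10)/(((1*18)*7)) + p(0*(-7))/E = (-50 + 15 - 10)/(((1*18)*7)) + (0*(-7))/991 = -45/(18*7) + 0*(1/991) = -45/126 + 0 = -45*1/126 + 0 = -5/14 + 0 = -5/14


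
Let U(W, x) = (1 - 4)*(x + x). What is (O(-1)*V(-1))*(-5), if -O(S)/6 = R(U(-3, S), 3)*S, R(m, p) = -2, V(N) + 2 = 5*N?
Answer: -420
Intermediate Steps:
V(N) = -2 + 5*N
U(W, x) = -6*x
O(S) = 12*S (O(S) = -(-12)*S = 12*S)
(O(-1)*V(-1))*(-5) = ((12*(-1))*(-2 + 5*(-1)))*(-5) = -12*(-2 - 5)*(-5) = -12*(-7)*(-5) = 84*(-5) = -420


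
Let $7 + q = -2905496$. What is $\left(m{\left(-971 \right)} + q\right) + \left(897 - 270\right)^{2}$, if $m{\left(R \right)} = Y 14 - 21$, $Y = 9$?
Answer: $-2512269$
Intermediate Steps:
$q = -2905503$ ($q = -7 - 2905496 = -2905503$)
$m{\left(R \right)} = 105$ ($m{\left(R \right)} = 9 \cdot 14 - 21 = 126 - 21 = 105$)
$\left(m{\left(-971 \right)} + q\right) + \left(897 - 270\right)^{2} = \left(105 - 2905503\right) + \left(897 - 270\right)^{2} = -2905398 + 627^{2} = -2905398 + 393129 = -2512269$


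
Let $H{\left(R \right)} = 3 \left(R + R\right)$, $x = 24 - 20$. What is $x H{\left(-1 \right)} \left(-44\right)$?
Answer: $1056$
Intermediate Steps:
$x = 4$ ($x = 24 - 20 = 4$)
$H{\left(R \right)} = 6 R$ ($H{\left(R \right)} = 3 \cdot 2 R = 6 R$)
$x H{\left(-1 \right)} \left(-44\right) = 4 \cdot 6 \left(-1\right) \left(-44\right) = 4 \left(-6\right) \left(-44\right) = \left(-24\right) \left(-44\right) = 1056$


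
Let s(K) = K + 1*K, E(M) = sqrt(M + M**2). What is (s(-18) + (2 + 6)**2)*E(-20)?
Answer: 56*sqrt(95) ≈ 545.82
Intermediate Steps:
s(K) = 2*K (s(K) = K + K = 2*K)
(s(-18) + (2 + 6)**2)*E(-20) = (2*(-18) + (2 + 6)**2)*sqrt(-20*(1 - 20)) = (-36 + 8**2)*sqrt(-20*(-19)) = (-36 + 64)*sqrt(380) = 28*(2*sqrt(95)) = 56*sqrt(95)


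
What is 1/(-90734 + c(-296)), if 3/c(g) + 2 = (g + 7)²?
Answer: -83519/7578012943 ≈ -1.1021e-5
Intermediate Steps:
c(g) = 3/(-2 + (7 + g)²) (c(g) = 3/(-2 + (g + 7)²) = 3/(-2 + (7 + g)²))
1/(-90734 + c(-296)) = 1/(-90734 + 3/(-2 + (7 - 296)²)) = 1/(-90734 + 3/(-2 + (-289)²)) = 1/(-90734 + 3/(-2 + 83521)) = 1/(-90734 + 3/83519) = 1/(-7578012943/83519) = -83519/7578012943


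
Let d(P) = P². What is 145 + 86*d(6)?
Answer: 3241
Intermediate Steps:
145 + 86*d(6) = 145 + 86*6² = 145 + 86*36 = 145 + 3096 = 3241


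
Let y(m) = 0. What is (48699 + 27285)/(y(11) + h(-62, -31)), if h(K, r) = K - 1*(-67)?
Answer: 75984/5 ≈ 15197.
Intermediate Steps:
h(K, r) = 67 + K (h(K, r) = K + 67 = 67 + K)
(48699 + 27285)/(y(11) + h(-62, -31)) = (48699 + 27285)/(0 + (67 - 62)) = 75984/(0 + 5) = 75984/5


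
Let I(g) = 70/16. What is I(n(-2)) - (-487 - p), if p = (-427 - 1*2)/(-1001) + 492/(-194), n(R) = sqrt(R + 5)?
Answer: 2657701/5432 ≈ 489.27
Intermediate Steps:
n(R) = sqrt(5 + R)
p = -1431/679 (p = (-427 - 2)*(-1/1001) + 492*(-1/194) = -429*(-1/1001) - 246/97 = 3/7 - 246/97 = -1431/679 ≈ -2.1075)
I(g) = 35/8 (I(g) = 70*(1/16) = 35/8)
I(n(-2)) - (-487 - p) = 35/8 - (-487 - 1*(-1431/679)) = 35/8 - (-487 + 1431/679) = 35/8 - 1*(-329242/679) = 35/8 + 329242/679 = 2657701/5432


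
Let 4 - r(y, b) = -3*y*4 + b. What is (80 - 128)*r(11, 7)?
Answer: -6192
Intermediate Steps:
r(y, b) = 4 - b + 12*y (r(y, b) = 4 - (-3*y*4 + b) = 4 - (-12*y + b) = 4 - (b - 12*y) = 4 + (-b + 12*y) = 4 - b + 12*y)
(80 - 128)*r(11, 7) = (80 - 128)*(4 - 1*7 + 12*11) = -48*(4 - 7 + 132) = -48*129 = -6192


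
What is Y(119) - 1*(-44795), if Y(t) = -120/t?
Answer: 5330485/119 ≈ 44794.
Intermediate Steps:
Y(119) - 1*(-44795) = -120/119 - 1*(-44795) = -120*1/119 + 44795 = -120/119 + 44795 = 5330485/119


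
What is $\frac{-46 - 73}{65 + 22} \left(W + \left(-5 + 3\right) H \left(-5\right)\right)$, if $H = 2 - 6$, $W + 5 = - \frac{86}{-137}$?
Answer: $\frac{723401}{11919} \approx 60.693$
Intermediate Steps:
$W = - \frac{599}{137}$ ($W = -5 - \frac{86}{-137} = -5 - - \frac{86}{137} = -5 + \frac{86}{137} = - \frac{599}{137} \approx -4.3723$)
$H = -4$ ($H = 2 - 6 = -4$)
$\frac{-46 - 73}{65 + 22} \left(W + \left(-5 + 3\right) H \left(-5\right)\right) = \frac{-46 - 73}{65 + 22} \left(- \frac{599}{137} + \left(-5 + 3\right) \left(-4\right) \left(-5\right)\right) = - \frac{119}{87} \left(- \frac{599}{137} + \left(-2\right) \left(-4\right) \left(-5\right)\right) = \left(-119\right) \frac{1}{87} \left(- \frac{599}{137} + 8 \left(-5\right)\right) = - \frac{119 \left(- \frac{599}{137} - 40\right)}{87} = \left(- \frac{119}{87}\right) \left(- \frac{6079}{137}\right) = \frac{723401}{11919}$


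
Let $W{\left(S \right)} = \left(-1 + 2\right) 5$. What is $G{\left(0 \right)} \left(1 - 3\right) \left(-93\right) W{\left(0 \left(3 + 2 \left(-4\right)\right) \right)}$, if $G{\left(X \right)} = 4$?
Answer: $3720$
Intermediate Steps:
$W{\left(S \right)} = 5$ ($W{\left(S \right)} = 1 \cdot 5 = 5$)
$G{\left(0 \right)} \left(1 - 3\right) \left(-93\right) W{\left(0 \left(3 + 2 \left(-4\right)\right) \right)} = 4 \left(1 - 3\right) \left(-93\right) 5 = 4 \left(-2\right) \left(-93\right) 5 = \left(-8\right) \left(-93\right) 5 = 744 \cdot 5 = 3720$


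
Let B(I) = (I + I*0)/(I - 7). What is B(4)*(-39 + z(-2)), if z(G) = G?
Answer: 164/3 ≈ 54.667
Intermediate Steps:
B(I) = I/(-7 + I) (B(I) = (I + 0)/(-7 + I) = I/(-7 + I))
B(4)*(-39 + z(-2)) = (4/(-7 + 4))*(-39 - 2) = (4/(-3))*(-41) = (4*(-⅓))*(-41) = -4/3*(-41) = 164/3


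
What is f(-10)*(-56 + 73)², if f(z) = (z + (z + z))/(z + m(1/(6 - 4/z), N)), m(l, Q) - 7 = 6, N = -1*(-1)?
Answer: -2890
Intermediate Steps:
N = 1
m(l, Q) = 13 (m(l, Q) = 7 + 6 = 13)
f(z) = 3*z/(13 + z) (f(z) = (z + (z + z))/(z + 13) = (z + 2*z)/(13 + z) = (3*z)/(13 + z) = 3*z/(13 + z))
f(-10)*(-56 + 73)² = (3*(-10)/(13 - 10))*(-56 + 73)² = (3*(-10)/3)*17² = (3*(-10)*(⅓))*289 = -10*289 = -2890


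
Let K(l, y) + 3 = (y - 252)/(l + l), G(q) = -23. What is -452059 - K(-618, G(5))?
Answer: -558741491/1236 ≈ -4.5206e+5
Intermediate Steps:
K(l, y) = -3 + (-252 + y)/(2*l) (K(l, y) = -3 + (y - 252)/(l + l) = -3 + (-252 + y)/((2*l)) = -3 + (-252 + y)*(1/(2*l)) = -3 + (-252 + y)/(2*l))
-452059 - K(-618, G(5)) = -452059 - (-252 - 23 - 6*(-618))/(2*(-618)) = -452059 - (-1)*(-252 - 23 + 3708)/(2*618) = -452059 - (-1)*3433/(2*618) = -452059 - 1*(-3433/1236) = -452059 + 3433/1236 = -558741491/1236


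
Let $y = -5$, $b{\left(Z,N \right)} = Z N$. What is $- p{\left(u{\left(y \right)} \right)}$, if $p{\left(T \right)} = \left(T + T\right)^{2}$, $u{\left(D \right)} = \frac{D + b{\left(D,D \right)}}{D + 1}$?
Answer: $-100$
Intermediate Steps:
$b{\left(Z,N \right)} = N Z$
$u{\left(D \right)} = \frac{D + D^{2}}{1 + D}$ ($u{\left(D \right)} = \frac{D + D D}{D + 1} = \frac{D + D^{2}}{1 + D}$)
$p{\left(T \right)} = 4 T^{2}$ ($p{\left(T \right)} = \left(2 T\right)^{2} = 4 T^{2}$)
$- p{\left(u{\left(y \right)} \right)} = - 4 \left(-5\right)^{2} = - 4 \cdot 25 = \left(-1\right) 100 = -100$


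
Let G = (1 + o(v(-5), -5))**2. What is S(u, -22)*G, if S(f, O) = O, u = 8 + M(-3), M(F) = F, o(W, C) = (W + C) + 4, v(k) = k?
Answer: -550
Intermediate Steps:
o(W, C) = 4 + C + W (o(W, C) = (C + W) + 4 = 4 + C + W)
u = 5 (u = 8 - 3 = 5)
G = 25 (G = (1 + (4 - 5 - 5))**2 = (1 - 6)**2 = (-5)**2 = 25)
S(u, -22)*G = -22*25 = -550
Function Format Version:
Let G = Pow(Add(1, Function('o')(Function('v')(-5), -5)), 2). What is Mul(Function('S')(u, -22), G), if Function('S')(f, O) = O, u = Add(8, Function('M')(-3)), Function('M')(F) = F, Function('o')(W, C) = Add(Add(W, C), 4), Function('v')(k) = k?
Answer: -550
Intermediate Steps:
Function('o')(W, C) = Add(4, C, W) (Function('o')(W, C) = Add(Add(C, W), 4) = Add(4, C, W))
u = 5 (u = Add(8, -3) = 5)
G = 25 (G = Pow(Add(1, Add(4, -5, -5)), 2) = Pow(Add(1, -6), 2) = Pow(-5, 2) = 25)
Mul(Function('S')(u, -22), G) = Mul(-22, 25) = -550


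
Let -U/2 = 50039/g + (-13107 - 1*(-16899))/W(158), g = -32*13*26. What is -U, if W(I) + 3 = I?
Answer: 33258227/838240 ≈ 39.676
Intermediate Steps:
W(I) = -3 + I
g = -10816 (g = -416*26 = -10816)
U = -33258227/838240 (U = -2*(50039/(-10816) + (-13107 - 1*(-16899))/(-3 + 158)) = -2*(50039*(-1/10816) + (-13107 + 16899)/155) = -2*(-50039/10816 + 3792*(1/155)) = -2*(-50039/10816 + 3792/155) = -2*33258227/1676480 = -33258227/838240 ≈ -39.676)
-U = -1*(-33258227/838240) = 33258227/838240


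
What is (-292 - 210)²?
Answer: 252004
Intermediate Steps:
(-292 - 210)² = (-502)² = 252004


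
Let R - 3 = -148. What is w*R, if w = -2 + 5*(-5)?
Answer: 3915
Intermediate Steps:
w = -27 (w = -2 - 25 = -27)
R = -145 (R = 3 - 148 = -145)
w*R = -27*(-145) = 3915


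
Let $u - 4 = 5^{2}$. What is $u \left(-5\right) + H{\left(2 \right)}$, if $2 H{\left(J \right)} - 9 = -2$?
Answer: $- \frac{283}{2} \approx -141.5$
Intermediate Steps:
$u = 29$ ($u = 4 + 5^{2} = 4 + 25 = 29$)
$H{\left(J \right)} = \frac{7}{2}$ ($H{\left(J \right)} = \frac{9}{2} + \frac{1}{2} \left(-2\right) = \frac{9}{2} - 1 = \frac{7}{2}$)
$u \left(-5\right) + H{\left(2 \right)} = 29 \left(-5\right) + \frac{7}{2} = -145 + \frac{7}{2} = - \frac{283}{2}$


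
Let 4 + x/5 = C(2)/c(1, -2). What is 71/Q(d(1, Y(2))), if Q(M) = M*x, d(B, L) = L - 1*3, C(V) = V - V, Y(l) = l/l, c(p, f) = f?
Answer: 71/40 ≈ 1.7750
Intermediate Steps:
Y(l) = 1
C(V) = 0
d(B, L) = -3 + L (d(B, L) = L - 3 = -3 + L)
x = -20 (x = -20 + 5*(0/(-2)) = -20 + 5*(0*(-½)) = -20 + 5*0 = -20 + 0 = -20)
Q(M) = -20*M (Q(M) = M*(-20) = -20*M)
71/Q(d(1, Y(2))) = 71/((-20*(-3 + 1))) = 71/((-20*(-2))) = 71/40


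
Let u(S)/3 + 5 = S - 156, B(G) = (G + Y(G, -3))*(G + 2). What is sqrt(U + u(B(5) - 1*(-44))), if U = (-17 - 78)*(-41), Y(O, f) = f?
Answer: sqrt(3586) ≈ 59.883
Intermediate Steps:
B(G) = (-3 + G)*(2 + G) (B(G) = (G - 3)*(G + 2) = (-3 + G)*(2 + G))
u(S) = -483 + 3*S (u(S) = -15 + 3*(S - 156) = -15 + 3*(-156 + S) = -15 + (-468 + 3*S) = -483 + 3*S)
U = 3895 (U = -95*(-41) = 3895)
sqrt(U + u(B(5) - 1*(-44))) = sqrt(3895 + (-483 + 3*((-6 + 5**2 - 1*5) - 1*(-44)))) = sqrt(3895 + (-483 + 3*((-6 + 25 - 5) + 44))) = sqrt(3895 + (-483 + 3*(14 + 44))) = sqrt(3895 + (-483 + 3*58)) = sqrt(3895 + (-483 + 174)) = sqrt(3895 - 309) = sqrt(3586)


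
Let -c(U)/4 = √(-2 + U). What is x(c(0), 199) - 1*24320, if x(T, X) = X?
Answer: -24121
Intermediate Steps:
c(U) = -4*√(-2 + U)
x(c(0), 199) - 1*24320 = 199 - 1*24320 = 199 - 24320 = -24121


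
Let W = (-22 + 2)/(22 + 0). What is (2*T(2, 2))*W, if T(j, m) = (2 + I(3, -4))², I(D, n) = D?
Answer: -500/11 ≈ -45.455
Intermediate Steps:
W = -10/11 (W = -20/22 = -20*1/22 = -10/11 ≈ -0.90909)
T(j, m) = 25 (T(j, m) = (2 + 3)² = 5² = 25)
(2*T(2, 2))*W = (2*25)*(-10/11) = 50*(-10/11) = -500/11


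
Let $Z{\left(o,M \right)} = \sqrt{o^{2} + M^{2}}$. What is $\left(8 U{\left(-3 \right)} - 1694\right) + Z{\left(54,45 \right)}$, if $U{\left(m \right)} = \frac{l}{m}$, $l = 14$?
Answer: $- \frac{5194}{3} + 9 \sqrt{61} \approx -1661.0$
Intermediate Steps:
$Z{\left(o,M \right)} = \sqrt{M^{2} + o^{2}}$
$U{\left(m \right)} = \frac{14}{m}$
$\left(8 U{\left(-3 \right)} - 1694\right) + Z{\left(54,45 \right)} = \left(8 \frac{14}{-3} - 1694\right) + \sqrt{45^{2} + 54^{2}} = \left(8 \cdot 14 \left(- \frac{1}{3}\right) - 1694\right) + \sqrt{2025 + 2916} = \left(8 \left(- \frac{14}{3}\right) - 1694\right) + \sqrt{4941} = \left(- \frac{112}{3} - 1694\right) + 9 \sqrt{61} = - \frac{5194}{3} + 9 \sqrt{61}$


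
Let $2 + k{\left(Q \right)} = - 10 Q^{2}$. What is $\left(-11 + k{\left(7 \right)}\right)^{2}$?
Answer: $253009$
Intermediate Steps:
$k{\left(Q \right)} = -2 - 10 Q^{2}$
$\left(-11 + k{\left(7 \right)}\right)^{2} = \left(-11 - \left(2 + 10 \cdot 7^{2}\right)\right)^{2} = \left(-11 - 492\right)^{2} = \left(-503\right)^{2} = 253009$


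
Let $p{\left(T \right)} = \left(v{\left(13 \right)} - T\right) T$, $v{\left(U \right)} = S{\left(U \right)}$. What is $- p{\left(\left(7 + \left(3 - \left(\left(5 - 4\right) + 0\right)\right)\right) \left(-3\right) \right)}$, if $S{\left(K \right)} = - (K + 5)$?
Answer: $243$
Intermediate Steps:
$S{\left(K \right)} = -5 - K$ ($S{\left(K \right)} = - (5 + K) = -5 - K$)
$v{\left(U \right)} = -5 - U$
$p{\left(T \right)} = T \left(-18 - T\right)$ ($p{\left(T \right)} = \left(\left(-5 - 13\right) - T\right) T = \left(-18 - T\right) T = T \left(-18 - T\right)$)
$- p{\left(\left(7 + \left(3 - \left(\left(5 - 4\right) + 0\right)\right)\right) \left(-3\right) \right)} = - \left(-1\right) \left(7 + \left(3 - \left(\left(5 - 4\right) + 0\right)\right)\right) \left(-3\right) \left(18 + \left(7 + \left(3 - \left(\left(5 - 4\right) + 0\right)\right)\right) \left(-3\right)\right) = - \left(-1\right) \left(7 + \left(3 - \left(1 + 0\right)\right)\right) \left(-3\right) \left(18 + \left(7 + \left(3 - \left(1 + 0\right)\right)\right) \left(-3\right)\right) = - \left(-1\right) \left(7 + \left(3 - 1\right)\right) \left(-3\right) \left(18 + \left(7 + \left(3 - 1\right)\right) \left(-3\right)\right) = - \left(-1\right) \left(7 + 2\right) \left(-3\right) \left(18 + \left(7 + 2\right) \left(-3\right)\right) = - \left(-1\right) 9 \left(-3\right) \left(18 + 9 \left(-3\right)\right) = - \left(-1\right) \left(-27\right) \left(18 - 27\right) = - \left(-1\right) \left(-27\right) \left(-9\right) = \left(-1\right) \left(-243\right) = 243$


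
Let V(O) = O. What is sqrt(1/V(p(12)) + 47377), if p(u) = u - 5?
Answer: 2*sqrt(580370)/7 ≈ 217.66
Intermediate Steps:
p(u) = -5 + u
sqrt(1/V(p(12)) + 47377) = sqrt(1/(-5 + 12) + 47377) = sqrt(1/7 + 47377) = sqrt(331640/7) = 2*sqrt(580370)/7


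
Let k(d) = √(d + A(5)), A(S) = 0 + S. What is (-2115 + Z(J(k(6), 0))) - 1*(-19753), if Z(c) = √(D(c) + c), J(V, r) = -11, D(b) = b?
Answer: 17638 + I*√22 ≈ 17638.0 + 4.6904*I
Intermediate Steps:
A(S) = S
k(d) = √(5 + d) (k(d) = √(d + 5) = √(5 + d))
Z(c) = √2*√c (Z(c) = √(c + c) = √(2*c) = √2*√c)
(-2115 + Z(J(k(6), 0))) - 1*(-19753) = (-2115 + √2*√(-11)) - 1*(-19753) = (-2115 + √2*(I*√11)) + 19753 = (-2115 + I*√22) + 19753 = 17638 + I*√22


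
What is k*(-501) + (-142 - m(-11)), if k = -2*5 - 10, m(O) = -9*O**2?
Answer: 10967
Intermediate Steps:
k = -20 (k = -10 - 10 = -20)
k*(-501) + (-142 - m(-11)) = -20*(-501) + (-142 - (-9)*(-11)**2) = 10020 + (-142 - (-9)*121) = 10020 + (-142 - 1*(-1089)) = 10020 + (-142 + 1089) = 10020 + 947 = 10967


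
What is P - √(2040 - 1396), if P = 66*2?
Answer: 132 - 2*√161 ≈ 106.62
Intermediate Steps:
P = 132
P - √(2040 - 1396) = 132 - √(2040 - 1396) = 132 - √644 = 132 - 2*√161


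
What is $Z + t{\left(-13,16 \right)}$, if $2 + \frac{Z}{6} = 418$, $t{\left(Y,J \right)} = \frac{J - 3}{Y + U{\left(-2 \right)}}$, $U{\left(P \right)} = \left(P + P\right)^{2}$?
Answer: $\frac{7501}{3} \approx 2500.3$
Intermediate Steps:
$U{\left(P \right)} = 4 P^{2}$ ($U{\left(P \right)} = \left(2 P\right)^{2} = 4 P^{2}$)
$t{\left(Y,J \right)} = \frac{-3 + J}{16 + Y}$ ($t{\left(Y,J \right)} = \frac{J - 3}{Y + 4 \left(-2\right)^{2}} = \frac{-3 + J}{Y + 4 \cdot 4} = \frac{-3 + J}{Y + 16} = \frac{-3 + J}{16 + Y}$)
$Z = 2496$ ($Z = -12 + 6 \cdot 418 = -12 + 2508 = 2496$)
$Z + t{\left(-13,16 \right)} = 2496 + \frac{-3 + 16}{16 - 13} = 2496 + \frac{1}{3} \cdot 13 = 2496 + \frac{13}{3} = \frac{7501}{3}$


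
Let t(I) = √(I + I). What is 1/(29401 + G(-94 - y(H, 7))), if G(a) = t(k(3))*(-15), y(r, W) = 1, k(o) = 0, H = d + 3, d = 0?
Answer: 1/29401 ≈ 3.4012e-5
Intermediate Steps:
H = 3 (H = 0 + 3 = 3)
t(I) = √2*√I (t(I) = √(2*I) = √2*√I)
G(a) = 0 (G(a) = (√2*√0)*(-15) = (√2*0)*(-15) = 0*(-15) = 0)
1/(29401 + G(-94 - y(H, 7))) = 1/(29401 + 0) = 1/29401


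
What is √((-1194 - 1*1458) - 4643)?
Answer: I*√7295 ≈ 85.411*I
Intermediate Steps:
√((-1194 - 1*1458) - 4643) = √((-1194 - 1458) - 4643) = √(-2652 - 4643) = √(-7295) = I*√7295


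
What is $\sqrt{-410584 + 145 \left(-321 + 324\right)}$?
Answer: $i \sqrt{410149} \approx 640.43 i$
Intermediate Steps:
$\sqrt{-410584 + 145 \left(-321 + 324\right)} = \sqrt{-410584 + 145 \cdot 3} = \sqrt{-410584 + 435} = \sqrt{-410149} = i \sqrt{410149}$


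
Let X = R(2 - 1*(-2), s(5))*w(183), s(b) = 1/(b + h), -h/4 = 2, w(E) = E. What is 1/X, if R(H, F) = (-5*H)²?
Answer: 1/73200 ≈ 1.3661e-5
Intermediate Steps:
h = -8 (h = -4*2 = -8)
s(b) = 1/(-8 + b) (s(b) = 1/(b - 8) = 1/(-8 + b))
R(H, F) = 25*H²
X = 73200 (X = (25*(2 - 1*(-2))²)*183 = (25*(2 + 2)²)*183 = (25*4²)*183 = (25*16)*183 = 400*183 = 73200)
1/X = 1/73200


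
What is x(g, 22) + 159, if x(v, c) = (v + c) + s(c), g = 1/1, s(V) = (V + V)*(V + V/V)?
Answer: 1194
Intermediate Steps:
s(V) = 2*V*(1 + V) (s(V) = (2*V)*(V + 1) = (2*V)*(1 + V) = 2*V*(1 + V))
g = 1
x(v, c) = c + v + 2*c*(1 + c) (x(v, c) = (v + c) + 2*c*(1 + c) = (c + v) + 2*c*(1 + c) = c + v + 2*c*(1 + c))
x(g, 22) + 159 = (22 + 1 + 2*22*(1 + 22)) + 159 = (22 + 1 + 2*22*23) + 159 = (22 + 1 + 1012) + 159 = 1035 + 159 = 1194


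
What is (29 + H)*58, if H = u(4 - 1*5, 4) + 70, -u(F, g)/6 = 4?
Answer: 4350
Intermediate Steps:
u(F, g) = -24 (u(F, g) = -6*4 = -24)
H = 46 (H = -24 + 70 = 46)
(29 + H)*58 = (29 + 46)*58 = 75*58 = 4350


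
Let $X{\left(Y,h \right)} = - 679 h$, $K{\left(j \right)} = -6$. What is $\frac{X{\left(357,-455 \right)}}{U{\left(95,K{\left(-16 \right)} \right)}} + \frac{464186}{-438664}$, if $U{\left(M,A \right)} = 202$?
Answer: $\frac{33857320977}{22152532} \approx 1528.4$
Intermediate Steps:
$\frac{X{\left(357,-455 \right)}}{U{\left(95,K{\left(-16 \right)} \right)}} + \frac{464186}{-438664} = \frac{\left(-679\right) \left(-455\right)}{202} + \frac{464186}{-438664} = 308945 \cdot \frac{1}{202} + 464186 \left(- \frac{1}{438664}\right) = \frac{308945}{202} - \frac{232093}{219332} = \frac{33857320977}{22152532}$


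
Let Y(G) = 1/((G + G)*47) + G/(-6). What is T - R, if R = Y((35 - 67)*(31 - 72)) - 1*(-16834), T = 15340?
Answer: -471852931/369984 ≈ -1275.3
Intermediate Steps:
Y(G) = -G/6 + 1/(94*G) (Y(G) = (1/47)/(2*G) + G*(-⅙) = (1/(2*G))*(1/47) - G/6 = 1/(94*G) - G/6 = -G/6 + 1/(94*G))
R = 6147407491/369984 (R = (-(35 - 67)*(31 - 72)/6 + 1/(94*(((35 - 67)*(31 - 72))))) - 1*(-16834) = (-(-16)*(-41)/3 + 1/(94*((-32*(-41))))) + 16834 = (-⅙*1312 + (1/94)/1312) + 16834 = (-656/3 + (1/94)*(1/1312)) + 16834 = (-656/3 + 1/123328) + 16834 = -80903165/369984 + 16834 = 6147407491/369984 ≈ 16615.)
T - R = 15340 - 1*6147407491/369984 = 15340 - 6147407491/369984 = -471852931/369984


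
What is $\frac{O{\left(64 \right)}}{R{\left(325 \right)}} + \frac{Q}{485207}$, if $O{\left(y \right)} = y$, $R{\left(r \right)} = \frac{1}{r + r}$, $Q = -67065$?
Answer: $\frac{20184544135}{485207} \approx 41600.0$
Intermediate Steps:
$R{\left(r \right)} = \frac{1}{2 r}$
$\frac{O{\left(64 \right)}}{R{\left(325 \right)}} + \frac{Q}{485207} = \frac{64}{\frac{1}{2} \cdot \frac{1}{325}} - \frac{67065}{485207} = 64 \frac{1}{\frac{1}{650}} - \frac{67065}{485207} = 64 \cdot 650 - \frac{67065}{485207} = 41600 - \frac{67065}{485207} = \frac{20184544135}{485207}$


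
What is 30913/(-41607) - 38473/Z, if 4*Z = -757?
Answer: 6379583303/31496499 ≈ 202.55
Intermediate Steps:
Z = -757/4 (Z = (¼)*(-757) = -757/4 ≈ -189.25)
30913/(-41607) - 38473/Z = 30913/(-41607) - 38473/(-757/4) = 30913*(-1/41607) - 38473*(-4/757) = -30913/41607 + 153892/757 = 6379583303/31496499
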